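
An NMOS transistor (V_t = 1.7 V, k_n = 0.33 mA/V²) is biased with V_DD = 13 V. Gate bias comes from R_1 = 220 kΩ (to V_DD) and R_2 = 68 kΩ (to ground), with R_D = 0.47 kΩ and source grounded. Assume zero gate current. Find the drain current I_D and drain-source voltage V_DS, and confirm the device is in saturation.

I_D ≈ 0.31 mA, V_DS ≈ 13 V

V_G = V_DD·R_2/(R_1+R_2) = 13×68/288 = 3.07 V. With the source grounded, V_GS = V_G = 3.07 V.
Assume saturation: I_D = (k_n/2)(V_GS − V_t)² = (0.33/2)×(3.07 − 1.7)² = 0.165×1.37² = 0.309 mA.
V_DS = V_DD − I_D·R_D = 13 − 0.309×0.47 = 12.9 V.
Saturation requires V_DS ≥ V_GS − V_t = 1.37 V; 12.9 ≥ 1.37 ✓.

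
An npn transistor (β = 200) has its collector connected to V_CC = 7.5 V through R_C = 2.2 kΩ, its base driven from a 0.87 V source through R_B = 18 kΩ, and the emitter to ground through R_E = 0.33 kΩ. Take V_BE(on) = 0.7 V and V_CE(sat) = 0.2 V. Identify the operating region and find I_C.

Assume active. Base-emitter loop: I_B = (V_BB − V_BE)/(R_B + (β+1)R_E) = (0.87 − 0.7)/(18 + 201×0.33) = 0.00202 mA.
I_C = β·I_B = 200×0.00202 = 0.403 mA.
V_CE = V_CC − I_C·R_C − I_E·R_E = 7.5 − 0.403×2.2 − 0.405×0.33 = 6.48 V > V_CE(sat), so the active-region assumption holds.

active; I_C ≈ 0.4 mA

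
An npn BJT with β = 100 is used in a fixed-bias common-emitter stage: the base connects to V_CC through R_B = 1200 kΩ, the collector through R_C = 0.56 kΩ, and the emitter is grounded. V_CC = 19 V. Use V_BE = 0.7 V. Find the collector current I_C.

Base loop: V_CC = I_B·R_B + V_BE, so I_B = (19 − 0.7)/1200 kΩ = 0.0153 mA.
In the active region I_C = β·I_B = 100 × 0.0153 = 1.53 mA.
Collector loop: V_CE = V_CC − I_C·R_C = 19 − 1.53×0.56 = 18.1 V.
Since V_CE = 18.1 V > V_CE(sat) ≈ 0.2 V, the transistor is in the active region as assumed.

I_C ≈ 1.5 mA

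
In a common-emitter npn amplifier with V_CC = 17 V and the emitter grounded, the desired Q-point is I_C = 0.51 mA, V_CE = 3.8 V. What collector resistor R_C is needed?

R_C ≈ 26 kΩ

Collector loop: V_CC = I_C·R_C + V_CE.
R_C = (V_CC − V_CE)/I_C = (17 − 3.8)/0.51 = 25.9 kΩ.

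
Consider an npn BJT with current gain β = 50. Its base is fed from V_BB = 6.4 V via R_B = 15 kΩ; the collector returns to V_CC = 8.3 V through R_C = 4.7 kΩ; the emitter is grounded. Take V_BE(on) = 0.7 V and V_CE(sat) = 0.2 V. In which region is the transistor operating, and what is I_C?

saturation; I_C ≈ 1.7 mA

Assume active: I_B = (6.4 − 0.7)/15 = 0.38 mA, giving I_C = β·I_B = 19 mA.
But then V_CE = 8.3 − 19×4.7 = -81 V < V_CE(sat) = 0.2 V — impossible in the active region.
So the transistor is saturated. With V_CE = 0.2 V, I_C = (V_CC − 0.2)/R_C = 8.1/4.7 = 1.72 mA.
Check: β·I_B = 19 mA > I_C = 1.72 mA, confirming saturation.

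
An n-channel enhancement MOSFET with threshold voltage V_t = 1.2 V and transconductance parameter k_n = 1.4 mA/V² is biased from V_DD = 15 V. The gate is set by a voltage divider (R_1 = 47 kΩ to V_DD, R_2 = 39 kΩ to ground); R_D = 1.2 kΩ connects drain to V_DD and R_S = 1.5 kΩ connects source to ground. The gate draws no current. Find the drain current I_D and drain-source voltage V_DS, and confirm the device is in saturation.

I_D ≈ 2.5 mA, V_DS ≈ 8.3 V

V_G = V_DD·R_2/(R_1+R_2) = 15×39/86 = 6.8 V.
Assume saturation: I_D = (k_n/2)(V_GS − V_t)² with V_GS = V_G − I_D·R_S = 6.8 − 1.5·I_D.
Substituting gives 1.57·I_D² − 12.8·I_D + 22 = 0, with roots I_D = 2.48 or 5.62 mA.
The root I_D = 5.62 mA gives V_GS = -1.63 V ≤ V_t, so take I_D = 2.48 mA.
Then V_GS = 3.08 V and V_DS = V_DD − I_D(R_D+R_S) = 15 − 2.48×2.7 = 8.3 V.
Saturation requires V_DS ≥ V_GS − V_t = 1.88 V; 8.3 ≥ 1.88 ✓.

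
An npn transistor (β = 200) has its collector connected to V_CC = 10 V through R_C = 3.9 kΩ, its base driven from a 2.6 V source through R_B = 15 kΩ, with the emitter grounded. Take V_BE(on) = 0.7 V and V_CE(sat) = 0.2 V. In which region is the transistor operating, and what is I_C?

Assume active: I_B = (2.6 − 0.7)/15 = 0.127 mA, giving I_C = β·I_B = 25.3 mA.
But then V_CE = 10 − 25.3×3.9 = -88.8 V < V_CE(sat) = 0.2 V — impossible in the active region.
So the transistor is saturated. With V_CE = 0.2 V, I_C = (V_CC − 0.2)/R_C = 9.8/3.9 = 2.51 mA.
Check: β·I_B = 25.3 mA > I_C = 2.51 mA, confirming saturation.

saturation; I_C ≈ 2.5 mA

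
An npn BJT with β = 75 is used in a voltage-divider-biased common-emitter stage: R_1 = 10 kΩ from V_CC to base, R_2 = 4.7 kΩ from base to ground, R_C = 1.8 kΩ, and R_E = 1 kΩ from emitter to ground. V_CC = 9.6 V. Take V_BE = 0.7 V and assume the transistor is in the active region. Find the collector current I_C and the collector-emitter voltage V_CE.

Thevenize the base divider: V_Th = V_CC·R_2/(R_1+R_2) = 9.6×4.7/14.7 = 3.07 V, R_Th = R_1‖R_2 = 3.2 kΩ.
Base-emitter loop: V_Th = I_B·R_Th + V_BE + (β+1)I_B·R_E, so I_B = (3.07 − 0.7) / (3.2 + 76×1) = 0.0299 mA.
I_C = β·I_B = 75×0.0299 = 2.24 mA, and I_E = (β+1)I_B = 2.27 mA.
V_CE = V_CC − I_C·R_C − I_E·R_E = 9.6 − 2.24×1.8 − 2.27×1 = 3.29 V.
V_CE = 3.29 V > 0.2 V confirms active-region operation.

I_C ≈ 2.2 mA, V_CE ≈ 3.3 V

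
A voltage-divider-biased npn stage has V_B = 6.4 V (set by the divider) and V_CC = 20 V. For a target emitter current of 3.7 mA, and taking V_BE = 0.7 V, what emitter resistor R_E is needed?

R_E ≈ 1.5 kΩ

V_E = V_B − V_BE = 6.4 − 0.7 = 5.7 V.
R_E = V_E / I_E = 5.7 / 3.7 = 1.54 kΩ.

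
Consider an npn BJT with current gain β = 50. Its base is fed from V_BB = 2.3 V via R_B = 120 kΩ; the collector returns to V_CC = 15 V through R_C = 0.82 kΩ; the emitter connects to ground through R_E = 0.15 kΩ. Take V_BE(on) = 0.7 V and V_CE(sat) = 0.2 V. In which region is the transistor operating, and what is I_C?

active; I_C ≈ 0.63 mA

Assume active. Base-emitter loop: I_B = (V_BB − V_BE)/(R_B + (β+1)R_E) = (2.3 − 0.7)/(120 + 51×0.15) = 0.0125 mA.
I_C = β·I_B = 50×0.0125 = 0.627 mA.
V_CE = V_CC − I_C·R_C − I_E·R_E = 15 − 0.627×0.82 − 0.639×0.15 = 14.4 V > V_CE(sat), so the active-region assumption holds.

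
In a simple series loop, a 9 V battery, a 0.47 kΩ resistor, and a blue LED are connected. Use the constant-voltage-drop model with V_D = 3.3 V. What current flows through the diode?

KVL around the loop: 9 = V_D + I·R = 3.3 + I × 0.47 kΩ.
So I = (9 − 3.3) / 0.47 kΩ = 5.7 / 0.47 = 12.1 mA.

I ≈ 12 mA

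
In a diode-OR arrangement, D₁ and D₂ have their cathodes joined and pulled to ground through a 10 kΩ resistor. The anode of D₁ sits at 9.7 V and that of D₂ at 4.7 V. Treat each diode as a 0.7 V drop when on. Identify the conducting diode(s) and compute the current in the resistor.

Only D₁ conducts; I_R ≈ 0.9 mA

Assume both conduct. Then node N would need to be at both 9.7−0.7 = 9 V and 4.7−0.7 = 4 V, which is impossible.
Assume only D₁ conducts: V_N = 9.7 − 0.7 = 9 V, so I_R = 9/10 = 0.9 mA.
Check D₂: its anode-to-cathode voltage is 4.7 − 9 = -4.3 V < 0.7 V, so it is off. The assumption is consistent.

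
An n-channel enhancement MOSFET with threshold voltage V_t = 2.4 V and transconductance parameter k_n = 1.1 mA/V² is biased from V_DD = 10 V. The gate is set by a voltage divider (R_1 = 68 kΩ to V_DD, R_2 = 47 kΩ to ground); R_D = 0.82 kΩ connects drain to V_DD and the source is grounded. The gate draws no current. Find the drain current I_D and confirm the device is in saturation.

I_D ≈ 1.6 mA

V_G = V_DD·R_2/(R_1+R_2) = 10×47/115 = 4.09 V. With the source grounded, V_GS = V_G = 4.09 V.
Assume saturation: I_D = (k_n/2)(V_GS − V_t)² = (1.1/2)×(4.09 − 2.4)² = 0.55×1.69² = 1.57 mA.
V_DS = V_DD − I_D·R_D = 10 − 1.57×0.82 = 8.72 V.
Saturation requires V_DS ≥ V_GS − V_t = 1.69 V; 8.72 ≥ 1.69 ✓.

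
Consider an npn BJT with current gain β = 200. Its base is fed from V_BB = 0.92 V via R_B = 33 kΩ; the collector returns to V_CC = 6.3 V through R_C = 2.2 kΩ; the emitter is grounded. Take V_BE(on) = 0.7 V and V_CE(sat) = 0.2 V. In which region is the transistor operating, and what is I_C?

active; I_C ≈ 1.3 mA

Assume active. Base-emitter loop: I_B = (V_BB − V_BE)/R_B = (0.92 − 0.7)/33 = 0.00667 mA.
I_C = β·I_B = 200×0.00667 = 1.33 mA.
V_CE = V_CC − I_C·R_C = 6.3 − 1.33×2.2 = 3.37 V > V_CE(sat), so the active-region assumption holds.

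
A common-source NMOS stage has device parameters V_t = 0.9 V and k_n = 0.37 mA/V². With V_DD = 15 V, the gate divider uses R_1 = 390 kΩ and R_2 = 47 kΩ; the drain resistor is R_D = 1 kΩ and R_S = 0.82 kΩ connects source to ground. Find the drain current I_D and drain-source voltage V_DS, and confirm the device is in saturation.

I_D ≈ 0.078 mA, V_DS ≈ 15 V

V_G = V_DD·R_2/(R_1+R_2) = 15×47/437 = 1.61 V.
Assume saturation: I_D = (k_n/2)(V_GS − V_t)² with V_GS = V_G − I_D·R_S = 1.61 − 0.82·I_D.
Substituting gives 0.124·I_D² − 1.22·I_D + 0.0941 = 0, with roots I_D = 0.078 or 9.7 mA.
The root I_D = 9.7 mA gives V_GS = -6.34 V ≤ V_t, so take I_D = 0.078 mA.
Then V_GS = 1.55 V and V_DS = V_DD − I_D(R_D+R_S) = 15 − 0.078×1.82 = 14.9 V.
Saturation requires V_DS ≥ V_GS − V_t = 0.649 V; 14.9 ≥ 0.649 ✓.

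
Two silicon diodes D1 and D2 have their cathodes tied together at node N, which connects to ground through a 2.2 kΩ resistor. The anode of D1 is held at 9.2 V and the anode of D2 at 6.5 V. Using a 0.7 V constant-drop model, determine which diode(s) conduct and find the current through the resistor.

Only D1 conducts; I_R ≈ 3.9 mA

Assume both conduct. Then node N would need to be at both 9.2−0.7 = 8.5 V and 6.5−0.7 = 5.8 V, which is impossible.
Assume only D1 conducts: V_N = 9.2 − 0.7 = 8.5 V, so I_R = 8.5/2.2 = 3.86 mA.
Check D2: its anode-to-cathode voltage is 6.5 − 8.5 = -2 V < 0.7 V, so it is off. The assumption is consistent.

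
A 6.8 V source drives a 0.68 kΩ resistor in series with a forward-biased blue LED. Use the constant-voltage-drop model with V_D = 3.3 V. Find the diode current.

KVL around the loop: 6.8 = V_D + I·R = 3.3 + I × 0.68 kΩ.
So I = (6.8 − 3.3) / 0.68 kΩ = 3.5 / 0.68 = 5.15 mA.

I ≈ 5.1 mA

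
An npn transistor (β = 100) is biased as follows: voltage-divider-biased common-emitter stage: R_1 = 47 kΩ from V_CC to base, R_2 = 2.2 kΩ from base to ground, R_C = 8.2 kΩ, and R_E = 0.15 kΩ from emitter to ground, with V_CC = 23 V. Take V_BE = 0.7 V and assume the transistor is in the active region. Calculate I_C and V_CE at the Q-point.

I_C ≈ 1.9 mA, V_CE ≈ 7.1 V

Thevenize the base divider: V_Th = V_CC·R_2/(R_1+R_2) = 23×2.2/49.2 = 1.03 V, R_Th = R_1‖R_2 = 2.1 kΩ.
Base-emitter loop: V_Th = I_B·R_Th + V_BE + (β+1)I_B·R_E, so I_B = (1.03 − 0.7) / (2.1 + 101×0.15) = 0.019 mA.
I_C = β·I_B = 100×0.019 = 1.9 mA, and I_E = (β+1)I_B = 1.92 mA.
V_CE = V_CC − I_C·R_C − I_E·R_E = 23 − 1.9×8.2 − 1.92×0.15 = 7.1 V.
V_CE = 7.1 V > 0.2 V confirms active-region operation.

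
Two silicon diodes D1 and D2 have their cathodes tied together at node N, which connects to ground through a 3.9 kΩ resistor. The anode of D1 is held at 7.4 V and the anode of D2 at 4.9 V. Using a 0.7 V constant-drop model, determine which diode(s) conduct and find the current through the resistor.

Assume both conduct. Then node N would need to be at both 7.4−0.7 = 6.7 V and 4.9−0.7 = 4.2 V, which is impossible.
Assume only D1 conducts: V_N = 7.4 − 0.7 = 6.7 V, so I_R = 6.7/3.9 = 1.72 mA.
Check D2: its anode-to-cathode voltage is 4.9 − 6.7 = -1.8 V < 0.7 V, so it is off. The assumption is consistent.

Only D1 conducts; I_R ≈ 1.7 mA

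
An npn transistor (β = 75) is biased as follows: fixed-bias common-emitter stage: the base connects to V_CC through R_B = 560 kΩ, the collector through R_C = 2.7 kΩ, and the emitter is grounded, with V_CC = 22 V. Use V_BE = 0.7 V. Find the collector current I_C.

Base loop: V_CC = I_B·R_B + V_BE, so I_B = (22 − 0.7)/560 kΩ = 0.038 mA.
In the active region I_C = β·I_B = 75 × 0.038 = 2.85 mA.
Collector loop: V_CE = V_CC − I_C·R_C = 22 − 2.85×2.7 = 14.3 V.
Since V_CE = 14.3 V > V_CE(sat) ≈ 0.2 V, the transistor is in the active region as assumed.

I_C ≈ 2.9 mA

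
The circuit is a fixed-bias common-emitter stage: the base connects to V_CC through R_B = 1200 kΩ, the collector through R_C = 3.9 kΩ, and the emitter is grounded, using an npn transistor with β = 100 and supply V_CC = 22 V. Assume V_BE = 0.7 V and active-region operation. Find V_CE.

V_CE ≈ 15 V

Base loop: V_CC = I_B·R_B + V_BE, so I_B = (22 − 0.7)/1200 kΩ = 0.0178 mA.
In the active region I_C = β·I_B = 100 × 0.0178 = 1.78 mA.
Collector loop: V_CE = V_CC − I_C·R_C = 22 − 1.78×3.9 = 15.1 V.
Since V_CE = 15.1 V > V_CE(sat) ≈ 0.2 V, the transistor is in the active region as assumed.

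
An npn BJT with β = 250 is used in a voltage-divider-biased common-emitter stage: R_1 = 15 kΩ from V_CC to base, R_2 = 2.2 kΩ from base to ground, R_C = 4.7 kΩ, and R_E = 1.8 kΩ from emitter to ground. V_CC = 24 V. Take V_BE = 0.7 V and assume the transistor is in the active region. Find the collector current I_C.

I_C ≈ 1.3 mA

Thevenize the base divider: V_Th = V_CC·R_2/(R_1+R_2) = 24×2.2/17.2 = 3.07 V, R_Th = R_1‖R_2 = 1.92 kΩ.
Base-emitter loop: V_Th = I_B·R_Th + V_BE + (β+1)I_B·R_E, so I_B = (3.07 − 0.7) / (1.92 + 251×1.8) = 0.00522 mA.
I_C = β·I_B = 250×0.00522 = 1.31 mA, and I_E = (β+1)I_B = 1.31 mA.
V_CE = V_CC − I_C·R_C − I_E·R_E = 24 − 1.31×4.7 − 1.31×1.8 = 15.5 V.
V_CE = 15.5 V > 0.2 V confirms active-region operation.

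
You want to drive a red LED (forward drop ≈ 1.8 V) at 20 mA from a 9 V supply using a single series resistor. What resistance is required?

The resistor drops V_S − V_D = 9 − 1.8 = 7.2 V at 20 mA.
R = 7.2 V / 20 mA = 0.36 kΩ.

R ≈ 0.36 kΩ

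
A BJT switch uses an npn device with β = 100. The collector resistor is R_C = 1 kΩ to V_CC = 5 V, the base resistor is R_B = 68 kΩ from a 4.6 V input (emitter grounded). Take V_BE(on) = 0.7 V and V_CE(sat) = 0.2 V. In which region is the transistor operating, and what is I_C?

Assume active: I_B = (4.6 − 0.7)/68 = 0.0574 mA, giving I_C = β·I_B = 5.74 mA.
But then V_CE = 5 − 5.74×1 = -0.735 V < V_CE(sat) = 0.2 V — impossible in the active region.
So the transistor is saturated. With V_CE = 0.2 V, I_C = (V_CC − 0.2)/R_C = 4.8/1 = 4.8 mA.
Check: β·I_B = 5.74 mA > I_C = 4.8 mA, confirming saturation.

saturation; I_C ≈ 4.8 mA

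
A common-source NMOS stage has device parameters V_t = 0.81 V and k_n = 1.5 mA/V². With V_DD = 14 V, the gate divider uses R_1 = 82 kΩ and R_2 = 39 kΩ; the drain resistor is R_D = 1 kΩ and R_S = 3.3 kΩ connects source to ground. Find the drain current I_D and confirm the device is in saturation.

V_G = V_DD·R_2/(R_1+R_2) = 14×39/121 = 4.51 V.
Assume saturation: I_D = (k_n/2)(V_GS − V_t)² with V_GS = V_G − I_D·R_S = 4.51 − 3.3·I_D.
Substituting gives 8.17·I_D² − 19.3·I_D + 10.3 = 0, with roots I_D = 0.808 or 1.56 mA.
The root I_D = 1.56 mA gives V_GS = -0.632 V ≤ V_t, so take I_D = 0.808 mA.
Then V_GS = 1.85 V and V_DS = V_DD − I_D(R_D+R_S) = 14 − 0.808×4.3 = 10.5 V.
Saturation requires V_DS ≥ V_GS − V_t = 1.04 V; 10.5 ≥ 1.04 ✓.

I_D ≈ 0.81 mA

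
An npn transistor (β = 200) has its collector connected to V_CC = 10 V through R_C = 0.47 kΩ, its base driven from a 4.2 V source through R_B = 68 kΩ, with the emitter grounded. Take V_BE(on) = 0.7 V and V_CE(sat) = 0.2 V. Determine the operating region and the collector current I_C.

active; I_C ≈ 10 mA

Assume active. Base-emitter loop: I_B = (V_BB − V_BE)/R_B = (4.2 − 0.7)/68 = 0.0515 mA.
I_C = β·I_B = 200×0.0515 = 10.3 mA.
V_CE = V_CC − I_C·R_C = 10 − 10.3×0.47 = 5.16 V > V_CE(sat), so the active-region assumption holds.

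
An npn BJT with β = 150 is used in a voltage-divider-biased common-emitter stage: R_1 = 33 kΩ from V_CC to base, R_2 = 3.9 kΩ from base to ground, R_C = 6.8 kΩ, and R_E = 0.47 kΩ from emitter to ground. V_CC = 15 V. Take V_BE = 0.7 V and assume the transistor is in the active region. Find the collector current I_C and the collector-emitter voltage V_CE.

Thevenize the base divider: V_Th = V_CC·R_2/(R_1+R_2) = 15×3.9/36.9 = 1.59 V, R_Th = R_1‖R_2 = 3.49 kΩ.
Base-emitter loop: V_Th = I_B·R_Th + V_BE + (β+1)I_B·R_E, so I_B = (1.59 − 0.7) / (3.49 + 151×0.47) = 0.0119 mA.
I_C = β·I_B = 150×0.0119 = 1.78 mA, and I_E = (β+1)I_B = 1.8 mA.
V_CE = V_CC − I_C·R_C − I_E·R_E = 15 − 1.78×6.8 − 1.8×0.47 = 2.03 V.
V_CE = 2.03 V > 0.2 V confirms active-region operation.

I_C ≈ 1.8 mA, V_CE ≈ 2 V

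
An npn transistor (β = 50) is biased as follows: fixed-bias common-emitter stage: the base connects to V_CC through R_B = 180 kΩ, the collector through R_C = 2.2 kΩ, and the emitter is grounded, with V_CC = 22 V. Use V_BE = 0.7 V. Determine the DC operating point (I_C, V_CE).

Base loop: V_CC = I_B·R_B + V_BE, so I_B = (22 − 0.7)/180 kΩ = 0.118 mA.
In the active region I_C = β·I_B = 50 × 0.118 = 5.92 mA.
Collector loop: V_CE = V_CC − I_C·R_C = 22 − 5.92×2.2 = 8.98 V.
Since V_CE = 8.98 V > V_CE(sat) ≈ 0.2 V, the transistor is in the active region as assumed.

I_C ≈ 5.9 mA, V_CE ≈ 9 V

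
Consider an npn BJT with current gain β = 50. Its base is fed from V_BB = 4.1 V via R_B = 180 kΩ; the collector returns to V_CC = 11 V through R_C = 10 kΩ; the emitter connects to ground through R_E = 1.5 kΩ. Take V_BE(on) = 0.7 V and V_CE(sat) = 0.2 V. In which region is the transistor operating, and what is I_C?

Assume active. Base-emitter loop: I_B = (V_BB − V_BE)/(R_B + (β+1)R_E) = (4.1 − 0.7)/(180 + 51×1.5) = 0.0133 mA.
I_C = β·I_B = 50×0.0133 = 0.663 mA.
V_CE = V_CC − I_C·R_C − I_E·R_E = 11 − 0.663×10 − 0.676×1.5 = 3.36 V > V_CE(sat), so the active-region assumption holds.

active; I_C ≈ 0.66 mA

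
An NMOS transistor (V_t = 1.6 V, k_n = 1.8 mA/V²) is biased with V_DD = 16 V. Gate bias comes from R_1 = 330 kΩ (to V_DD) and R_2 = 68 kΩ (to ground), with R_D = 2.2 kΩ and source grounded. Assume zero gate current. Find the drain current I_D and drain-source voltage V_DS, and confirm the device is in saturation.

I_D ≈ 1.2 mA, V_DS ≈ 13 V

V_G = V_DD·R_2/(R_1+R_2) = 16×68/398 = 2.73 V. With the source grounded, V_GS = V_G = 2.73 V.
Assume saturation: I_D = (k_n/2)(V_GS − V_t)² = (1.8/2)×(2.73 − 1.6)² = 0.9×1.13² = 1.16 mA.
V_DS = V_DD − I_D·R_D = 16 − 1.16×2.2 = 13.5 V.
Saturation requires V_DS ≥ V_GS − V_t = 1.13 V; 13.5 ≥ 1.13 ✓.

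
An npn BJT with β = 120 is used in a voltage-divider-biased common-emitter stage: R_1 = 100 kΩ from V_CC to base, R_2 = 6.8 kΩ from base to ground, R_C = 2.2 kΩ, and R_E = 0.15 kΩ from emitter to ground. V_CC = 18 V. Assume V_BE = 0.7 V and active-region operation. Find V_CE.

V_CE ≈ 13 V

Thevenize the base divider: V_Th = V_CC·R_2/(R_1+R_2) = 18×6.8/107 = 1.15 V, R_Th = R_1‖R_2 = 6.37 kΩ.
Base-emitter loop: V_Th = I_B·R_Th + V_BE + (β+1)I_B·R_E, so I_B = (1.15 − 0.7) / (6.37 + 121×0.15) = 0.0182 mA.
I_C = β·I_B = 120×0.0182 = 2.18 mA, and I_E = (β+1)I_B = 2.2 mA.
V_CE = V_CC − I_C·R_C − I_E·R_E = 18 − 2.18×2.2 − 2.2×0.15 = 12.9 V.
V_CE = 12.9 V > 0.2 V confirms active-region operation.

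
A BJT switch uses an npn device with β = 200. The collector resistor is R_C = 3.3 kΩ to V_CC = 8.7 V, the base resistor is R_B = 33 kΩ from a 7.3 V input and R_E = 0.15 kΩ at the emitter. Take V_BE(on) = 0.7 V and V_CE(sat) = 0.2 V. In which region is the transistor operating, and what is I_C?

Assume active: I_B = (7.3 − 0.7)/(33 + 201×0.15) = 0.105 mA, I_C = β·I_B = 20.9 mA.
Then V_CE = 8.7 − 20.9×3.3 − 21×0.15 = -63.4 V < 0.2 V — the active assumption fails.
Re-solve with V_CE = 0.2 V. KCL at the emitter: V_E/R_E = (V_BB−0.7−V_E)/R_B + (V_CC−0.2−V_E)/R_C, giving V_E = 0.397 V.
I_C = (V_CC − 0.2 − V_E)/R_C = (8.5 − 0.397)/3.3 = 2.46 mA.
Check: I_B = (6.6 − 0.397)/33 = 0.188 mA, and β·I_B = 37.6 mA > I_C, confirming saturation.

saturation; I_C ≈ 2.5 mA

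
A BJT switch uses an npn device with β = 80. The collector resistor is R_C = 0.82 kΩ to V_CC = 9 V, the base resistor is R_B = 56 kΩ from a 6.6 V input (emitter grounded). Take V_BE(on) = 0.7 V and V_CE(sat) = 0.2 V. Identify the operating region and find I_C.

active; I_C ≈ 8.4 mA

Assume active. Base-emitter loop: I_B = (V_BB − V_BE)/R_B = (6.6 − 0.7)/56 = 0.105 mA.
I_C = β·I_B = 80×0.105 = 8.43 mA.
V_CE = V_CC − I_C·R_C = 9 − 8.43×0.82 = 2.09 V > V_CE(sat), so the active-region assumption holds.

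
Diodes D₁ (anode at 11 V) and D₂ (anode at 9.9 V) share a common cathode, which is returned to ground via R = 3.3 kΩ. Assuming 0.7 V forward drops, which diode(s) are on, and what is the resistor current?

Only D₁ conducts; I_R ≈ 3.1 mA

Assume both conduct. Then node N would need to be at both 11−0.7 = 10.3 V and 9.9−0.7 = 9.2 V, which is impossible.
Assume only D₁ conducts: V_N = 11 − 0.7 = 10.3 V, so I_R = 10.3/3.3 = 3.12 mA.
Check D₂: its anode-to-cathode voltage is 9.9 − 10.3 = -0.4 V < 0.7 V, so it is off. The assumption is consistent.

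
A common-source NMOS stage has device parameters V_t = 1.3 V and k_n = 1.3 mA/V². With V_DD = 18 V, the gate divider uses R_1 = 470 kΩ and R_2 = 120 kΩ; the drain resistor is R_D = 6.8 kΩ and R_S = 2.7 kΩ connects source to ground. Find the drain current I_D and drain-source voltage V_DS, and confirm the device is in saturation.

I_D ≈ 0.54 mA, V_DS ≈ 13 V

V_G = V_DD·R_2/(R_1+R_2) = 18×120/590 = 3.66 V.
Assume saturation: I_D = (k_n/2)(V_GS − V_t)² with V_GS = V_G − I_D·R_S = 3.66 − 2.7·I_D.
Substituting gives 4.74·I_D² − 9.29·I_D + 3.62 = 0, with roots I_D = 0.538 or 1.42 mA.
The root I_D = 1.42 mA gives V_GS = -0.179 V ≤ V_t, so take I_D = 0.538 mA.
Then V_GS = 2.21 V and V_DS = V_DD − I_D(R_D+R_S) = 18 − 0.538×9.5 = 12.9 V.
Saturation requires V_DS ≥ V_GS − V_t = 0.909 V; 12.9 ≥ 0.909 ✓.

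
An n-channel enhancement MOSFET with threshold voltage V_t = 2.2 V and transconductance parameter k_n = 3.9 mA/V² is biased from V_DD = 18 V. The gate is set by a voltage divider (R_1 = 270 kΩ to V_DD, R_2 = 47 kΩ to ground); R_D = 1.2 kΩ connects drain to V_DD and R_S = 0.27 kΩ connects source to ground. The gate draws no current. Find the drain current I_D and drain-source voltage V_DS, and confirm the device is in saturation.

V_G = V_DD·R_2/(R_1+R_2) = 18×47/317 = 2.67 V.
Assume saturation: I_D = (k_n/2)(V_GS − V_t)² with V_GS = V_G − I_D·R_S = 2.67 − 0.27·I_D.
Substituting gives 0.142·I_D² − 1.49·I_D + 0.429 = 0, with roots I_D = 0.295 or 10.2 mA.
The root I_D = 10.2 mA gives V_GS = -0.0884 V ≤ V_t, so take I_D = 0.295 mA.
Then V_GS = 2.59 V and V_DS = V_DD − I_D(R_D+R_S) = 18 − 0.295×1.47 = 17.6 V.
Saturation requires V_DS ≥ V_GS − V_t = 0.389 V; 17.6 ≥ 0.389 ✓.

I_D ≈ 0.3 mA, V_DS ≈ 18 V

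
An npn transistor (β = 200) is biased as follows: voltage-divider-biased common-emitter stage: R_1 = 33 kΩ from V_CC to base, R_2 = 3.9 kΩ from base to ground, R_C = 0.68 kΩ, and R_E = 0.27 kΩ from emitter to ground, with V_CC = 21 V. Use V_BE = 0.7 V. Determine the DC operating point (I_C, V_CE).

I_C ≈ 5.3 mA, V_CE ≈ 16 V

Thevenize the base divider: V_Th = V_CC·R_2/(R_1+R_2) = 21×3.9/36.9 = 2.22 V, R_Th = R_1‖R_2 = 3.49 kΩ.
Base-emitter loop: V_Th = I_B·R_Th + V_BE + (β+1)I_B·R_E, so I_B = (2.22 − 0.7) / (3.49 + 201×0.27) = 0.0263 mA.
I_C = β·I_B = 200×0.0263 = 5.26 mA, and I_E = (β+1)I_B = 5.29 mA.
V_CE = V_CC − I_C·R_C − I_E·R_E = 21 − 5.26×0.68 − 5.29×0.27 = 16 V.
V_CE = 16 V > 0.2 V confirms active-region operation.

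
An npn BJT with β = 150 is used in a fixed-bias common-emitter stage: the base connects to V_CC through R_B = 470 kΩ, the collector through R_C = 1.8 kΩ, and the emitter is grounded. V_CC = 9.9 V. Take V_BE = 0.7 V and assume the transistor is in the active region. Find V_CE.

Base loop: V_CC = I_B·R_B + V_BE, so I_B = (9.9 − 0.7)/470 kΩ = 0.0196 mA.
In the active region I_C = β·I_B = 150 × 0.0196 = 2.94 mA.
Collector loop: V_CE = V_CC − I_C·R_C = 9.9 − 2.94×1.8 = 4.61 V.
Since V_CE = 4.61 V > V_CE(sat) ≈ 0.2 V, the transistor is in the active region as assumed.

V_CE ≈ 4.6 V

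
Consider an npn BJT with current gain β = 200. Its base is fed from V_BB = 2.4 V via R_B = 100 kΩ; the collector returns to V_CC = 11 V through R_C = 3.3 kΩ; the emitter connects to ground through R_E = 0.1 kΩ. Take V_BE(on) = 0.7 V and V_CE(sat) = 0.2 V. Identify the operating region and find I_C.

active; I_C ≈ 2.8 mA

Assume active. Base-emitter loop: I_B = (V_BB − V_BE)/(R_B + (β+1)R_E) = (2.4 − 0.7)/(100 + 201×0.1) = 0.0142 mA.
I_C = β·I_B = 200×0.0142 = 2.83 mA.
V_CE = V_CC − I_C·R_C − I_E·R_E = 11 − 2.83×3.3 − 2.85×0.1 = 1.37 V > V_CE(sat), so the active-region assumption holds.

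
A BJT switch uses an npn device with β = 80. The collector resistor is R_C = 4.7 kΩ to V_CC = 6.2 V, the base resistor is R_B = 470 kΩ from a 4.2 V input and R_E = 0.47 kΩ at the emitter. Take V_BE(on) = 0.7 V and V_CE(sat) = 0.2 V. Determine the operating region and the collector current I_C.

Assume active. Base-emitter loop: I_B = (V_BB − V_BE)/(R_B + (β+1)R_E) = (4.2 − 0.7)/(470 + 81×0.47) = 0.00689 mA.
I_C = β·I_B = 80×0.00689 = 0.551 mA.
V_CE = V_CC − I_C·R_C − I_E·R_E = 6.2 − 0.551×4.7 − 0.558×0.47 = 3.35 V > V_CE(sat), so the active-region assumption holds.

active; I_C ≈ 0.55 mA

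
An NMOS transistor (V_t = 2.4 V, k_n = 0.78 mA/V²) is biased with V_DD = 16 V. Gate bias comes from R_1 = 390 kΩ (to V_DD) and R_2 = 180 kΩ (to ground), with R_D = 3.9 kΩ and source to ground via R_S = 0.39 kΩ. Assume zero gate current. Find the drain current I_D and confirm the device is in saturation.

I_D ≈ 1.6 mA

V_G = V_DD·R_2/(R_1+R_2) = 16×180/570 = 5.05 V.
Assume saturation: I_D = (k_n/2)(V_GS − V_t)² with V_GS = V_G − I_D·R_S = 5.05 − 0.39·I_D.
Substituting gives 0.0593·I_D² − 1.81·I_D + 2.74 = 0, with roots I_D = 1.6 or 28.9 mA.
The root I_D = 28.9 mA gives V_GS = -6.2 V ≤ V_t, so take I_D = 1.6 mA.
Then V_GS = 4.43 V and V_DS = V_DD − I_D(R_D+R_S) = 16 − 1.6×4.29 = 9.12 V.
Saturation requires V_DS ≥ V_GS − V_t = 2.03 V; 9.12 ≥ 2.03 ✓.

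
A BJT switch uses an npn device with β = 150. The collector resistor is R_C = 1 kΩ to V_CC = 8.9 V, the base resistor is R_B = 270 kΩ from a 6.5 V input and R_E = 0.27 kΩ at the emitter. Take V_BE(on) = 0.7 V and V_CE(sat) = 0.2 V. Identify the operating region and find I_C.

Assume active. Base-emitter loop: I_B = (V_BB − V_BE)/(R_B + (β+1)R_E) = (6.5 − 0.7)/(270 + 151×0.27) = 0.0187 mA.
I_C = β·I_B = 150×0.0187 = 2.8 mA.
V_CE = V_CC − I_C·R_C − I_E·R_E = 8.9 − 2.8×1 − 2.82×0.27 = 5.34 V > V_CE(sat), so the active-region assumption holds.

active; I_C ≈ 2.8 mA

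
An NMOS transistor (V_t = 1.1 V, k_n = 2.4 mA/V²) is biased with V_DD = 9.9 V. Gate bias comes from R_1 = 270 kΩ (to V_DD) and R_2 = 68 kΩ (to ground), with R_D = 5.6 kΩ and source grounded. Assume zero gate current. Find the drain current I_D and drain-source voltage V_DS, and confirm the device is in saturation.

V_G = V_DD·R_2/(R_1+R_2) = 9.9×68/338 = 1.99 V. With the source grounded, V_GS = V_G = 1.99 V.
Assume saturation: I_D = (k_n/2)(V_GS − V_t)² = (2.4/2)×(1.99 − 1.1)² = 1.2×0.892² = 0.954 mA.
V_DS = V_DD − I_D·R_D = 9.9 − 0.954×5.6 = 4.56 V.
Saturation requires V_DS ≥ V_GS − V_t = 0.892 V; 4.56 ≥ 0.892 ✓.

I_D ≈ 0.95 mA, V_DS ≈ 4.6 V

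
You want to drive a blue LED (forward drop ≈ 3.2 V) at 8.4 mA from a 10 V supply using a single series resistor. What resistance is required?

R ≈ 0.81 kΩ

The resistor drops V_S − V_D = 10 − 3.2 = 6.8 V at 8.4 mA.
R = 6.8 V / 8.4 mA = 0.81 kΩ.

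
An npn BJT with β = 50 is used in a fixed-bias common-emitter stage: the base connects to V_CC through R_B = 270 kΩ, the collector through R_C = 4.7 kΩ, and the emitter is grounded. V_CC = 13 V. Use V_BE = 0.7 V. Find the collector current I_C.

I_C ≈ 2.3 mA

Base loop: V_CC = I_B·R_B + V_BE, so I_B = (13 − 0.7)/270 kΩ = 0.0456 mA.
In the active region I_C = β·I_B = 50 × 0.0456 = 2.28 mA.
Collector loop: V_CE = V_CC − I_C·R_C = 13 − 2.28×4.7 = 2.29 V.
Since V_CE = 2.29 V > V_CE(sat) ≈ 0.2 V, the transistor is in the active region as assumed.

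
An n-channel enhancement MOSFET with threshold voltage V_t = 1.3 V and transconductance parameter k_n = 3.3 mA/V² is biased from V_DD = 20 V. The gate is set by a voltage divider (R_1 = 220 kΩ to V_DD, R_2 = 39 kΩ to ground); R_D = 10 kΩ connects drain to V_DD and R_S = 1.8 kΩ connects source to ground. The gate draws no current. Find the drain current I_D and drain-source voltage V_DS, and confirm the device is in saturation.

V_G = V_DD·R_2/(R_1+R_2) = 20×39/259 = 3.01 V.
Assume saturation: I_D = (k_n/2)(V_GS − V_t)² with V_GS = V_G − I_D·R_S = 3.01 − 1.8·I_D.
Substituting gives 5.35·I_D² − 11.2·I_D + 4.83 = 0, with roots I_D = 0.612 or 1.48 mA.
The root I_D = 1.48 mA gives V_GS = 0.354 V ≤ V_t, so take I_D = 0.612 mA.
Then V_GS = 1.91 V and V_DS = V_DD − I_D(R_D+R_S) = 20 − 0.612×11.8 = 12.8 V.
Saturation requires V_DS ≥ V_GS − V_t = 0.609 V; 12.8 ≥ 0.609 ✓.

I_D ≈ 0.61 mA, V_DS ≈ 13 V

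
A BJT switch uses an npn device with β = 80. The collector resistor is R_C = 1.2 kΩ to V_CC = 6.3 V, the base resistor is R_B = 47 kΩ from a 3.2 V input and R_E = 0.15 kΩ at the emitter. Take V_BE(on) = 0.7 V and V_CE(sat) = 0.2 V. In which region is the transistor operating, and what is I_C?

active; I_C ≈ 3.4 mA

Assume active. Base-emitter loop: I_B = (V_BB − V_BE)/(R_B + (β+1)R_E) = (3.2 − 0.7)/(47 + 81×0.15) = 0.0423 mA.
I_C = β·I_B = 80×0.0423 = 3.38 mA.
V_CE = V_CC − I_C·R_C − I_E·R_E = 6.3 − 3.38×1.2 − 3.42×0.15 = 1.73 V > V_CE(sat), so the active-region assumption holds.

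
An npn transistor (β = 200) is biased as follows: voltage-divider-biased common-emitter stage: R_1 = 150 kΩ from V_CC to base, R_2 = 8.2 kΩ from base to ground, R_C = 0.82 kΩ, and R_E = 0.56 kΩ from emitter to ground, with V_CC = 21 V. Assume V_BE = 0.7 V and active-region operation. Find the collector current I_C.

I_C ≈ 0.65 mA

Thevenize the base divider: V_Th = V_CC·R_2/(R_1+R_2) = 21×8.2/158 = 1.09 V, R_Th = R_1‖R_2 = 7.77 kΩ.
Base-emitter loop: V_Th = I_B·R_Th + V_BE + (β+1)I_B·R_E, so I_B = (1.09 − 0.7) / (7.77 + 201×0.56) = 0.00323 mA.
I_C = β·I_B = 200×0.00323 = 0.646 mA, and I_E = (β+1)I_B = 0.649 mA.
V_CE = V_CC − I_C·R_C − I_E·R_E = 21 − 0.646×0.82 − 0.649×0.56 = 20.1 V.
V_CE = 20.1 V > 0.2 V confirms active-region operation.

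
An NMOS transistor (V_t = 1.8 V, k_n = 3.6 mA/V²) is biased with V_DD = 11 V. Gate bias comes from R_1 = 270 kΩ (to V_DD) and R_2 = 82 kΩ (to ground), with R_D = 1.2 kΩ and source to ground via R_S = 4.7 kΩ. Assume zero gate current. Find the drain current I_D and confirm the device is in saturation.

V_G = V_DD·R_2/(R_1+R_2) = 11×82/352 = 2.56 V.
Assume saturation: I_D = (k_n/2)(V_GS − V_t)² with V_GS = V_G − I_D·R_S = 2.56 − 4.7·I_D.
Substituting gives 39.8·I_D² − 13.9·I_D + 1.05 = 0, with roots I_D = 0.11 or 0.24 mA.
The root I_D = 0.24 mA gives V_GS = 1.43 V ≤ V_t, so take I_D = 0.11 mA.
Then V_GS = 2.05 V and V_DS = V_DD − I_D(R_D+R_S) = 11 − 0.11×5.9 = 10.4 V.
Saturation requires V_DS ≥ V_GS − V_t = 0.247 V; 10.4 ≥ 0.247 ✓.

I_D ≈ 0.11 mA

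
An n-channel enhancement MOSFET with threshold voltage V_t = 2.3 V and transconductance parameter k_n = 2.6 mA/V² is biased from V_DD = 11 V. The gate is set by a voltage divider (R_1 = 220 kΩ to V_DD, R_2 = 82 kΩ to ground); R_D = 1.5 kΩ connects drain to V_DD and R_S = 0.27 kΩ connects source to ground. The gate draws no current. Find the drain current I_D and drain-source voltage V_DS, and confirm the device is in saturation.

V_G = V_DD·R_2/(R_1+R_2) = 11×82/302 = 2.99 V.
Assume saturation: I_D = (k_n/2)(V_GS − V_t)² with V_GS = V_G − I_D·R_S = 2.99 − 0.27·I_D.
Substituting gives 0.0948·I_D² − 1.48·I_D + 0.613 = 0, with roots I_D = 0.425 or 15.2 mA.
The root I_D = 15.2 mA gives V_GS = -1.12 V ≤ V_t, so take I_D = 0.425 mA.
Then V_GS = 2.87 V and V_DS = V_DD − I_D(R_D+R_S) = 11 − 0.425×1.77 = 10.2 V.
Saturation requires V_DS ≥ V_GS − V_t = 0.572 V; 10.2 ≥ 0.572 ✓.

I_D ≈ 0.43 mA, V_DS ≈ 10 V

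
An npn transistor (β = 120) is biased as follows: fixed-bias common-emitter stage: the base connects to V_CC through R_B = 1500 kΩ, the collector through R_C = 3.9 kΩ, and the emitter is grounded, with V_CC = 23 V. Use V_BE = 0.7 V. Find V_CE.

V_CE ≈ 16 V

Base loop: V_CC = I_B·R_B + V_BE, so I_B = (23 − 0.7)/1500 kΩ = 0.0149 mA.
In the active region I_C = β·I_B = 120 × 0.0149 = 1.78 mA.
Collector loop: V_CE = V_CC − I_C·R_C = 23 − 1.78×3.9 = 16 V.
Since V_CE = 16 V > V_CE(sat) ≈ 0.2 V, the transistor is in the active region as assumed.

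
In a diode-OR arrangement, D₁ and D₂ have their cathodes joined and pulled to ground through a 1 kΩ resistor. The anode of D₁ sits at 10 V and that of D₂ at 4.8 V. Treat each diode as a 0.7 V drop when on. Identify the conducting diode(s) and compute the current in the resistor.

Assume both conduct. Then node N would need to be at both 10−0.7 = 9.3 V and 4.8−0.7 = 4.1 V, which is impossible.
Assume only D₁ conducts: V_N = 10 − 0.7 = 9.3 V, so I_R = 9.3/1 = 9.3 mA.
Check D₂: its anode-to-cathode voltage is 4.8 − 9.3 = -4.5 V < 0.7 V, so it is off. The assumption is consistent.

Only D₁ conducts; I_R ≈ 9.3 mA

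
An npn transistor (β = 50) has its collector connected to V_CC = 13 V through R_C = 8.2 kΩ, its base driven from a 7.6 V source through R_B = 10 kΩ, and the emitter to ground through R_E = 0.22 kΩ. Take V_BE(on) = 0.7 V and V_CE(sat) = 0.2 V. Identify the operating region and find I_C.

Assume active: I_B = (7.6 − 0.7)/(10 + 51×0.22) = 0.325 mA, I_C = β·I_B = 16.3 mA.
Then V_CE = 13 − 16.3×8.2 − 16.6×0.22 = -124 V < 0.2 V — the active assumption fails.
Re-solve with V_CE = 0.2 V. KCL at the emitter: V_E/R_E = (V_BB−0.7−V_E)/R_B + (V_CC−0.2−V_E)/R_C, giving V_E = 0.472 V.
I_C = (V_CC − 0.2 − V_E)/R_C = (12.8 − 0.472)/8.2 = 1.5 mA.
Check: I_B = (6.9 − 0.472)/10 = 0.643 mA, and β·I_B = 32.1 mA > I_C, confirming saturation.

saturation; I_C ≈ 1.5 mA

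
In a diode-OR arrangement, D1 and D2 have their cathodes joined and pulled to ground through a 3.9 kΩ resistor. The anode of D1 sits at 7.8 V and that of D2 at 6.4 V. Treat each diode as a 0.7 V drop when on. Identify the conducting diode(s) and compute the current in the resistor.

Assume both conduct. Then node N would need to be at both 7.8−0.7 = 7.1 V and 6.4−0.7 = 5.7 V, which is impossible.
Assume only D1 conducts: V_N = 7.8 − 0.7 = 7.1 V, so I_R = 7.1/3.9 = 1.82 mA.
Check D2: its anode-to-cathode voltage is 6.4 − 7.1 = -0.7 V < 0.7 V, so it is off. The assumption is consistent.

Only D1 conducts; I_R ≈ 1.8 mA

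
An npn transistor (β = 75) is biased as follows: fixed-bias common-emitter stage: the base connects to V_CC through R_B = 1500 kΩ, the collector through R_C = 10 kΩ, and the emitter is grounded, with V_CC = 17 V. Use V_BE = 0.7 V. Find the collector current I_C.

Base loop: V_CC = I_B·R_B + V_BE, so I_B = (17 − 0.7)/1500 kΩ = 0.0109 mA.
In the active region I_C = β·I_B = 75 × 0.0109 = 0.815 mA.
Collector loop: V_CE = V_CC − I_C·R_C = 17 − 0.815×10 = 8.85 V.
Since V_CE = 8.85 V > V_CE(sat) ≈ 0.2 V, the transistor is in the active region as assumed.

I_C ≈ 0.82 mA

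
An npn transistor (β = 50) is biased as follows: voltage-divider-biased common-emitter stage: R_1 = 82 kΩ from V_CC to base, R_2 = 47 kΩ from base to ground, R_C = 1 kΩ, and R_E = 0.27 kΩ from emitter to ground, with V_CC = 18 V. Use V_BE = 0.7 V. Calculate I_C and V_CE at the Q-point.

I_C ≈ 6.7 mA, V_CE ≈ 9.4 V

Thevenize the base divider: V_Th = V_CC·R_2/(R_1+R_2) = 18×47/129 = 6.56 V, R_Th = R_1‖R_2 = 29.9 kΩ.
Base-emitter loop: V_Th = I_B·R_Th + V_BE + (β+1)I_B·R_E, so I_B = (6.56 − 0.7) / (29.9 + 51×0.27) = 0.134 mA.
I_C = β·I_B = 50×0.134 = 6.71 mA, and I_E = (β+1)I_B = 6.85 mA.
V_CE = V_CC − I_C·R_C − I_E·R_E = 18 − 6.71×1 − 6.85×0.27 = 9.44 V.
V_CE = 9.44 V > 0.2 V confirms active-region operation.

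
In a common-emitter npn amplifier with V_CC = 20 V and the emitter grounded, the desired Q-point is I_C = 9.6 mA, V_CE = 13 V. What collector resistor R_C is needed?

R_C ≈ 0.73 kΩ

Collector loop: V_CC = I_C·R_C + V_CE.
R_C = (V_CC − V_CE)/I_C = (20 − 13)/9.6 = 0.729 kΩ.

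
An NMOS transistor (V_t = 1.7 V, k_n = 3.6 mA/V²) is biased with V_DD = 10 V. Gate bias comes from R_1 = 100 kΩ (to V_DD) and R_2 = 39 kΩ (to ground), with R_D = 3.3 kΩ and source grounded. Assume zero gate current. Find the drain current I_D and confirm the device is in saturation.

I_D ≈ 2.2 mA

V_G = V_DD·R_2/(R_1+R_2) = 10×39/139 = 2.81 V. With the source grounded, V_GS = V_G = 2.81 V.
Assume saturation: I_D = (k_n/2)(V_GS − V_t)² = (3.6/2)×(2.81 − 1.7)² = 1.8×1.11² = 2.2 mA.
V_DS = V_DD − I_D·R_D = 10 − 2.2×3.3 = 2.74 V.
Saturation requires V_DS ≥ V_GS − V_t = 1.11 V; 2.74 ≥ 1.11 ✓.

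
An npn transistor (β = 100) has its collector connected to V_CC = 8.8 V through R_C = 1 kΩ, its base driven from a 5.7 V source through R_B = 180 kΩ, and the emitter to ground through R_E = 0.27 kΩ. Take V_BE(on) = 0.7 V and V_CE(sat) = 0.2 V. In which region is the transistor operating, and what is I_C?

active; I_C ≈ 2.4 mA

Assume active. Base-emitter loop: I_B = (V_BB − V_BE)/(R_B + (β+1)R_E) = (5.7 − 0.7)/(180 + 101×0.27) = 0.0241 mA.
I_C = β·I_B = 100×0.0241 = 2.41 mA.
V_CE = V_CC − I_C·R_C − I_E·R_E = 8.8 − 2.41×1 − 2.44×0.27 = 5.73 V > V_CE(sat), so the active-region assumption holds.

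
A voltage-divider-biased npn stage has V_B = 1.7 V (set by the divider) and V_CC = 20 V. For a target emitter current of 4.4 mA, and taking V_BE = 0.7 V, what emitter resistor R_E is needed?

R_E ≈ 0.23 kΩ

V_E = V_B − V_BE = 1.7 − 0.7 = 1 V.
R_E = V_E / I_E = 1 / 4.4 = 0.227 kΩ.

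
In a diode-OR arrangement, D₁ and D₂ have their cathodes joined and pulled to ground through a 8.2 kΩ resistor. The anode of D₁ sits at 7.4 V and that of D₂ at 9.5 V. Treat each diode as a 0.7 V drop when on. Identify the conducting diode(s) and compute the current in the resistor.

Only D₂ conducts; I_R ≈ 1.1 mA

Assume both conduct. Then node N would need to be at both 7.4−0.7 = 6.7 V and 9.5−0.7 = 8.8 V, which is impossible.
Assume only D₂ conducts: V_N = 9.5 − 0.7 = 8.8 V, so I_R = 8.8/8.2 = 1.07 mA.
Check D₁: its anode-to-cathode voltage is 7.4 − 8.8 = -1.4 V < 0.7 V, so it is off. The assumption is consistent.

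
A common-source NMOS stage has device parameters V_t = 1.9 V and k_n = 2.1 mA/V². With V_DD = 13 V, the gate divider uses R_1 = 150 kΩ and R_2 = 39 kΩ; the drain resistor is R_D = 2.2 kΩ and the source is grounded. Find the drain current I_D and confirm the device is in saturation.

I_D ≈ 0.64 mA

V_G = V_DD·R_2/(R_1+R_2) = 13×39/189 = 2.68 V. With the source grounded, V_GS = V_G = 2.68 V.
Assume saturation: I_D = (k_n/2)(V_GS − V_t)² = (2.1/2)×(2.68 − 1.9)² = 1.05×0.783² = 0.643 mA.
V_DS = V_DD − I_D·R_D = 13 − 0.643×2.2 = 11.6 V.
Saturation requires V_DS ≥ V_GS − V_t = 0.783 V; 11.6 ≥ 0.783 ✓.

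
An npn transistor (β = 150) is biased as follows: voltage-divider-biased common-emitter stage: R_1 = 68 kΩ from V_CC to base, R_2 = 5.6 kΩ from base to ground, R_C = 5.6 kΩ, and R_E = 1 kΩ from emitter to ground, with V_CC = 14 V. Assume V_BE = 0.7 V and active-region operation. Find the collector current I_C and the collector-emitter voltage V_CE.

I_C ≈ 0.35 mA, V_CE ≈ 12 V

Thevenize the base divider: V_Th = V_CC·R_2/(R_1+R_2) = 14×5.6/73.6 = 1.07 V, R_Th = R_1‖R_2 = 5.17 kΩ.
Base-emitter loop: V_Th = I_B·R_Th + V_BE + (β+1)I_B·R_E, so I_B = (1.07 − 0.7) / (5.17 + 151×1) = 0.00234 mA.
I_C = β·I_B = 150×0.00234 = 0.351 mA, and I_E = (β+1)I_B = 0.353 mA.
V_CE = V_CC − I_C·R_C − I_E·R_E = 14 − 0.351×5.6 − 0.353×1 = 11.7 V.
V_CE = 11.7 V > 0.2 V confirms active-region operation.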